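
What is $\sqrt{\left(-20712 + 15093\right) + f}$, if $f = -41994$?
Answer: $i \sqrt{47613} \approx 218.2 i$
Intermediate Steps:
$\sqrt{\left(-20712 + 15093\right) + f} = \sqrt{\left(-20712 + 15093\right) - 41994} = \sqrt{-5619 - 41994} = \sqrt{-47613} = i \sqrt{47613}$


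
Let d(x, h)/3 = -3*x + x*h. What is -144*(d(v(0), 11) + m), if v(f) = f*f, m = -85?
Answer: 12240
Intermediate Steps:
v(f) = f**2
d(x, h) = -9*x + 3*h*x (d(x, h) = 3*(-3*x + x*h) = 3*(-3*x + h*x) = -9*x + 3*h*x)
-144*(d(v(0), 11) + m) = -144*(3*0**2*(-3 + 11) - 85) = -144*(3*0*8 - 85) = -144*(0 - 85) = -144*(-85) = 12240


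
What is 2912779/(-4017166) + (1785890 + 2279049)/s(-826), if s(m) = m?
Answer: -4082985174582/829544779 ≈ -4922.0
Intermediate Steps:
2912779/(-4017166) + (1785890 + 2279049)/s(-826) = 2912779/(-4017166) + (1785890 + 2279049)/(-826) = 2912779*(-1/4017166) + 4064939*(-1/826) = -2912779/4017166 - 4064939/826 = -4082985174582/829544779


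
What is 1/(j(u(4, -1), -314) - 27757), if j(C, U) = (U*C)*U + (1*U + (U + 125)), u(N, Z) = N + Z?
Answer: 1/267528 ≈ 3.7379e-6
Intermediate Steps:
j(C, U) = 125 + 2*U + C*U² (j(C, U) = (C*U)*U + (U + (125 + U)) = C*U² + (125 + 2*U) = 125 + 2*U + C*U²)
1/(j(u(4, -1), -314) - 27757) = 1/((125 + 2*(-314) + (4 - 1)*(-314)²) - 27757) = 1/((125 - 628 + 3*98596) - 27757) = 1/((125 - 628 + 295788) - 27757) = 1/(295285 - 27757) = 1/267528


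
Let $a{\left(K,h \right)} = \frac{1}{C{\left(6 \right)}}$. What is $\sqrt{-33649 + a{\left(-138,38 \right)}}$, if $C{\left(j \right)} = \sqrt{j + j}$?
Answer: $\frac{\sqrt{-1211364 + 6 \sqrt{3}}}{6} \approx 183.44 i$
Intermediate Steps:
$C{\left(j \right)} = \sqrt{2} \sqrt{j}$ ($C{\left(j \right)} = \sqrt{2 j} = \sqrt{2} \sqrt{j}$)
$a{\left(K,h \right)} = \frac{\sqrt{3}}{6}$ ($a{\left(K,h \right)} = \frac{1}{\sqrt{2} \sqrt{6}} = \frac{1}{2 \sqrt{3}} = \frac{\sqrt{3}}{6}$)
$\sqrt{-33649 + a{\left(-138,38 \right)}} = \sqrt{-33649 + \frac{\sqrt{3}}{6}}$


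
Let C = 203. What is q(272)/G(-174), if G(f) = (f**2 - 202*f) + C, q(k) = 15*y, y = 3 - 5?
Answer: -30/65627 ≈ -0.00045713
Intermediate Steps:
y = -2
q(k) = -30 (q(k) = 15*(-2) = -30)
G(f) = 203 + f**2 - 202*f (G(f) = (f**2 - 202*f) + 203 = 203 + f**2 - 202*f)
q(272)/G(-174) = -30/(203 + (-174)**2 - 202*(-174)) = -30/(203 + 30276 + 35148) = -30/65627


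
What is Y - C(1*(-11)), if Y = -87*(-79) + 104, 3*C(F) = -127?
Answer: 21058/3 ≈ 7019.3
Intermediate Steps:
C(F) = -127/3 (C(F) = (⅓)*(-127) = -127/3)
Y = 6977 (Y = 6873 + 104 = 6977)
Y - C(1*(-11)) = 6977 - 1*(-127/3) = 6977 + 127/3 = 21058/3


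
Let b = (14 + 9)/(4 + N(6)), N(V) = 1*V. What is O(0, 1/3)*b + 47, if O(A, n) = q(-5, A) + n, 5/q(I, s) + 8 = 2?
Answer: 917/20 ≈ 45.850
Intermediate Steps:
q(I, s) = -⅚ (q(I, s) = 5/(-8 + 2) = 5/(-6) = 5*(-⅙) = -⅚)
N(V) = V
O(A, n) = -⅚ + n
b = 23/10 (b = (14 + 9)/(4 + 6) = 23/10 ≈ 2.3000)
O(0, 1/3)*b + 47 = (-⅚ + 1/3)*(23/10) + 47 = (-⅚ + 1*(⅓))*(23/10) + 47 = (-⅚ + ⅓)*(23/10) + 47 = -½*23/10 + 47 = -23/20 + 47 = 917/20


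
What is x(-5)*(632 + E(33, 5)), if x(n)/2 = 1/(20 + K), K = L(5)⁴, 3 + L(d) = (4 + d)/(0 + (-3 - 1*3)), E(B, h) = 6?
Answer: 20416/6881 ≈ 2.9670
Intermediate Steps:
L(d) = -11/3 - d/6 (L(d) = -3 + (4 + d)/(0 + (-3 - 1*3)) = -3 + (4 + d)/(0 + (-3 - 3)) = -3 + (4 + d)/(0 - 6) = -3 + (4 + d)/(-6) = -3 + (4 + d)*(-⅙) = -3 + (-⅔ - d/6) = -11/3 - d/6)
K = 6561/16 (K = (-11/3 - ⅙*5)⁴ = (-11/3 - ⅚)⁴ = (-9/2)⁴ = 6561/16 ≈ 410.06)
x(n) = 32/6881 (x(n) = 2/(20 + 6561/16) = 2/(6881/16) = 2*(16/6881) = 32/6881)
x(-5)*(632 + E(33, 5)) = 32*(632 + 6)/6881 = (32/6881)*638 = 20416/6881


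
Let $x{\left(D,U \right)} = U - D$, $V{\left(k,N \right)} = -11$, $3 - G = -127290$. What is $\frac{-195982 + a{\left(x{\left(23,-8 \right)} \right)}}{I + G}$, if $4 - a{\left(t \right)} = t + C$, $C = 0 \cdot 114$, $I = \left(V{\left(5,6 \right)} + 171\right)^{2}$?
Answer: $- \frac{10313}{8047} \approx -1.2816$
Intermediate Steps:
$G = 127293$ ($G = 3 - -127290 = 3 + 127290 = 127293$)
$I = 25600$ ($I = \left(-11 + 171\right)^{2} = 160^{2} = 25600$)
$C = 0$
$a{\left(t \right)} = 4 - t$ ($a{\left(t \right)} = 4 - \left(t + 0\right) = 4 - t$)
$\frac{-195982 + a{\left(x{\left(23,-8 \right)} \right)}}{I + G} = \frac{-195982 + \left(4 - \left(-8 - 23\right)\right)}{25600 + 127293} = \frac{-195982 + \left(4 - \left(-8 - 23\right)\right)}{152893} = \left(-195982 + \left(4 - -31\right)\right) \frac{1}{152893} = \left(-195982 + \left(4 + 31\right)\right) \frac{1}{152893} = \left(-195982 + 35\right) \frac{1}{152893} = \left(-195947\right) \frac{1}{152893} = - \frac{10313}{8047}$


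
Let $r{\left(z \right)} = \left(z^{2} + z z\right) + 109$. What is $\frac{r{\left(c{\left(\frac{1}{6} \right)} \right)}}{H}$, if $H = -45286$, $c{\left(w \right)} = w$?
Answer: $- \frac{1963}{815148} \approx -0.0024082$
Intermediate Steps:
$r{\left(z \right)} = 109 + 2 z^{2}$ ($r{\left(z \right)} = \left(z^{2} + z^{2}\right) + 109 = 2 z^{2} + 109 = 109 + 2 z^{2}$)
$\frac{r{\left(c{\left(\frac{1}{6} \right)} \right)}}{H} = \frac{109 + 2 \left(\frac{1}{6}\right)^{2}}{-45286} = \left(109 + \frac{2}{36}\right) \left(- \frac{1}{45286}\right) = \left(109 + 2 \cdot \frac{1}{36}\right) \left(- \frac{1}{45286}\right) = \left(109 + \frac{1}{18}\right) \left(- \frac{1}{45286}\right) = \frac{1963}{18} \left(- \frac{1}{45286}\right) = - \frac{1963}{815148}$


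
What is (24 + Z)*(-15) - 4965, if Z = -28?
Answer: -4905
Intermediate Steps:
(24 + Z)*(-15) - 4965 = (24 - 28)*(-15) - 4965 = -4*(-15) - 4965 = 60 - 4965 = -4905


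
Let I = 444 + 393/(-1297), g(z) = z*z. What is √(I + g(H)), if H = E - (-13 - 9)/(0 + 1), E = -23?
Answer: 2*√187018321/1297 ≈ 21.088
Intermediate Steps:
H = -1 (H = -23 - (-13 - 9)/(0 + 1) = -23 - (-22)/1 = -23 - (-22) = -23 - 1*(-22) = -23 + 22 = -1)
g(z) = z²
I = 575475/1297 (I = 444 + 393*(-1/1297) = 444 - 393/1297 = 575475/1297 ≈ 443.70)
√(I + g(H)) = √(575475/1297 + (-1)²) = √(575475/1297 + 1) = √(576772/1297) = 2*√187018321/1297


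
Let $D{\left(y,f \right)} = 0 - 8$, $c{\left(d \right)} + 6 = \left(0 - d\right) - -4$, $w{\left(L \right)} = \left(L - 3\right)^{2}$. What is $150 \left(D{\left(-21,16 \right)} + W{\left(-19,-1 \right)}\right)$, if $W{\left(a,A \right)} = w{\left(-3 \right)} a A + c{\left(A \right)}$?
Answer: $101250$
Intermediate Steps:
$w{\left(L \right)} = \left(-3 + L\right)^{2}$
$c{\left(d \right)} = -2 - d$ ($c{\left(d \right)} = -6 + \left(\left(0 - d\right) - -4\right) = -6 - \left(-4 + d\right) = -2 - d$)
$D{\left(y,f \right)} = -8$
$W{\left(a,A \right)} = -2 - A + 36 A a$ ($W{\left(a,A \right)} = \left(-3 - 3\right)^{2} a A - \left(2 + A\right) = \left(-6\right)^{2} a A - \left(2 + A\right) = 36 a A - \left(2 + A\right) = 36 A a - \left(2 + A\right) = -2 - A + 36 A a$)
$150 \left(D{\left(-21,16 \right)} + W{\left(-19,-1 \right)}\right) = 150 \left(-8 - \left(1 - 684\right)\right) = 150 \left(-8 + \left(-2 + 1 + 684\right)\right) = 150 \left(-8 + 683\right) = 150 \cdot 675 = 101250$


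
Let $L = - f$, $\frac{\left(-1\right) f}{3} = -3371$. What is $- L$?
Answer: $10113$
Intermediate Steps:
$f = 10113$ ($f = \left(-3\right) \left(-3371\right) = 10113$)
$L = -10113$ ($L = \left(-1\right) 10113 = -10113$)
$- L = \left(-1\right) \left(-10113\right) = 10113$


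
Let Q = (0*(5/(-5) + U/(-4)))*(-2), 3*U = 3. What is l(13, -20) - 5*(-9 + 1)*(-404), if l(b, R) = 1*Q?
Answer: -16160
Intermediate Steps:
U = 1 (U = (1/3)*3 = 1)
Q = 0 (Q = (0*(5/(-5) + 1/(-4)))*(-2) = (0*(5*(-1/5) + 1*(-1/4)))*(-2) = (0*(-1 - 1/4))*(-2) = (0*(-5/4))*(-2) = 0*(-2) = 0)
l(b, R) = 0 (l(b, R) = 1*0 = 0)
l(13, -20) - 5*(-9 + 1)*(-404) = 0 - 5*(-9 + 1)*(-404) = 0 - 5*(-8)*(-404) = 0 + 40*(-404) = 0 - 16160 = -16160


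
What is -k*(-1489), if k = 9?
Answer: 13401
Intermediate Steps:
-k*(-1489) = -9*(-1489) = -1*(-13401) = 13401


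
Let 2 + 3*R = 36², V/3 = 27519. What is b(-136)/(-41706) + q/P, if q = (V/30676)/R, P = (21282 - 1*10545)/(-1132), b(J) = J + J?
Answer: 1447697607047/246877778620494 ≈ 0.0058640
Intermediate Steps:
V = 82557 (V = 3*27519 = 82557)
b(J) = 2*J
P = -10737/1132 (P = (21282 - 10545)*(-1/1132) = 10737*(-1/1132) = -10737/1132 ≈ -9.4850)
R = 1294/3 (R = -⅔ + (⅓)*36² = -⅔ + (⅓)*1296 = -⅔ + 432 = 1294/3 ≈ 431.33)
q = 247671/39694744 (q = (82557/30676)/(1294/3) = (82557*(1/30676))*(3/1294) = (82557/30676)*(3/1294) = 247671/39694744 ≈ 0.0062394)
b(-136)/(-41706) + q/P = (2*(-136))/(-41706) + 247671/(39694744*(-10737/1132)) = -272*(-1/41706) + (247671/39694744)*(-1132/10737) = 136/20853 - 7787877/11838957398 = 1447697607047/246877778620494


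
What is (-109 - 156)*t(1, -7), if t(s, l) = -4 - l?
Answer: -795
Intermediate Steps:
(-109 - 156)*t(1, -7) = (-109 - 156)*(-4 - 1*(-7)) = -265*(-4 + 7) = -265*3 = -795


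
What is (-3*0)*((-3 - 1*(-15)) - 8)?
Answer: 0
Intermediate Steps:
(-3*0)*((-3 - 1*(-15)) - 8) = 0*((-3 + 15) - 8) = 0*(12 - 8) = 0*4 = 0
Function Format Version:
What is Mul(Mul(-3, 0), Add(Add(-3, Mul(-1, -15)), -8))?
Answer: 0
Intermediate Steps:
Mul(Mul(-3, 0), Add(Add(-3, Mul(-1, -15)), -8)) = Mul(0, Add(Add(-3, 15), -8)) = Mul(0, Add(12, -8)) = Mul(0, 4) = 0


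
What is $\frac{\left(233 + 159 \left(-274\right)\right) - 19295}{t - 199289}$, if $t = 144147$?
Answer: $\frac{31314}{27571} \approx 1.1358$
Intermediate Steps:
$\frac{\left(233 + 159 \left(-274\right)\right) - 19295}{t - 199289} = \frac{\left(233 + 159 \left(-274\right)\right) - 19295}{144147 - 199289} = \frac{\left(233 - 43566\right) - 19295}{-55142} = \left(-43333 - 19295\right) \left(- \frac{1}{55142}\right) = \left(-62628\right) \left(- \frac{1}{55142}\right) = \frac{31314}{27571}$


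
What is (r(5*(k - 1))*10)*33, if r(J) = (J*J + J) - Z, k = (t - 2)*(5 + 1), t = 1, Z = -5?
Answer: 394350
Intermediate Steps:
k = -6 (k = (1 - 2)*(5 + 1) = -1*6 = -6)
r(J) = 5 + J + J**2 (r(J) = (J*J + J) - 1*(-5) = (J**2 + J) + 5 = (J + J**2) + 5 = 5 + J + J**2)
(r(5*(k - 1))*10)*33 = ((5 + 5*(-6 - 1) + (5*(-6 - 1))**2)*10)*33 = ((5 + 5*(-7) + (5*(-7))**2)*10)*33 = ((5 - 35 + (-35)**2)*10)*33 = ((5 - 35 + 1225)*10)*33 = (1195*10)*33 = 11950*33 = 394350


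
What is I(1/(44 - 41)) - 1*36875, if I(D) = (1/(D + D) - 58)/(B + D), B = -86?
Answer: -18953411/514 ≈ -36874.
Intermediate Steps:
I(D) = (-58 + 1/(2*D))/(-86 + D) (I(D) = (1/(D + D) - 58)/(-86 + D) = (1/(2*D) - 58)/(-86 + D) = (-58 + 1/(2*D))/(-86 + D))
I(1/(44 - 41)) - 1*36875 = (1 - 116/(44 - 41))/(2*(1/(44 - 41))*(-86 + 1/(44 - 41))) - 1*36875 = (1 - 116/3)/(2*(1/3)*(-86 + 1/3)) - 36875 = (1 - 116*⅓)/(2*(⅓)*(-86 + ⅓)) - 36875 = (½)*3*(1 - 116/3)/(-257/3) - 36875 = (½)*3*(-3/257)*(-113/3) - 36875 = 339/514 - 36875 = -18953411/514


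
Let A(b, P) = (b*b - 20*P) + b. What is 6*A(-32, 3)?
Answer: 5592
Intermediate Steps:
A(b, P) = b + b² - 20*P (A(b, P) = (b² - 20*P) + b = b + b² - 20*P)
6*A(-32, 3) = 6*(-32 + (-32)² - 20*3) = 6*(-32 + 1024 - 60) = 6*932 = 5592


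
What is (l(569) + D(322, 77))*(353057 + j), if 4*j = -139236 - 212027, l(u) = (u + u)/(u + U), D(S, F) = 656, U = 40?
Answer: 2442914595/14 ≈ 1.7449e+8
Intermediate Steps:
l(u) = 2*u/(40 + u) (l(u) = (u + u)/(u + 40) = (2*u)/(40 + u) = 2*u/(40 + u))
j = -351263/4 (j = (-139236 - 212027)/4 = (1/4)*(-351263) = -351263/4 ≈ -87816.)
(l(569) + D(322, 77))*(353057 + j) = (2*569/(40 + 569) + 656)*(353057 - 351263/4) = (2*569/609 + 656)*(1060965/4) = (2*569*(1/609) + 656)*(1060965/4) = (1138/609 + 656)*(1060965/4) = (400642/609)*(1060965/4) = 2442914595/14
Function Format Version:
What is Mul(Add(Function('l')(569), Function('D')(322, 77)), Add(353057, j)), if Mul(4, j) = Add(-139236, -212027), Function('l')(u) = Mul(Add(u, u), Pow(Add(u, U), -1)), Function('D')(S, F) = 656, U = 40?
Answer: Rational(2442914595, 14) ≈ 1.7449e+8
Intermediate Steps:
Function('l')(u) = Mul(2, u, Pow(Add(40, u), -1)) (Function('l')(u) = Mul(Add(u, u), Pow(Add(u, 40), -1)) = Mul(Mul(2, u), Pow(Add(40, u), -1)) = Mul(2, u, Pow(Add(40, u), -1)))
j = Rational(-351263, 4) (j = Mul(Rational(1, 4), Add(-139236, -212027)) = Mul(Rational(1, 4), -351263) = Rational(-351263, 4) ≈ -87816.)
Mul(Add(Function('l')(569), Function('D')(322, 77)), Add(353057, j)) = Mul(Add(Mul(2, 569, Pow(Add(40, 569), -1)), 656), Add(353057, Rational(-351263, 4))) = Mul(Add(Mul(2, 569, Pow(609, -1)), 656), Rational(1060965, 4)) = Mul(Add(Mul(2, 569, Rational(1, 609)), 656), Rational(1060965, 4)) = Mul(Add(Rational(1138, 609), 656), Rational(1060965, 4)) = Mul(Rational(400642, 609), Rational(1060965, 4)) = Rational(2442914595, 14)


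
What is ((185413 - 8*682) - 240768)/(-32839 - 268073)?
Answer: 60811/300912 ≈ 0.20209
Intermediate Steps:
((185413 - 8*682) - 240768)/(-32839 - 268073) = ((185413 - 1*5456) - 240768)/(-300912) = ((185413 - 5456) - 240768)*(-1/300912) = (179957 - 240768)*(-1/300912) = -60811*(-1/300912) = 60811/300912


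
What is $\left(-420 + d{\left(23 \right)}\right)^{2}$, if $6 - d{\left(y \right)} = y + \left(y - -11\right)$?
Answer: $221841$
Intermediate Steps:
$d{\left(y \right)} = -5 - 2 y$ ($d{\left(y \right)} = 6 - \left(y + \left(y - -11\right)\right) = 6 - \left(y + \left(y + 11\right)\right) = 6 - \left(y + \left(11 + y\right)\right) = 6 - \left(11 + 2 y\right) = -5 - 2 y$)
$\left(-420 + d{\left(23 \right)}\right)^{2} = \left(-420 - 51\right)^{2} = \left(-471\right)^{2} = 221841$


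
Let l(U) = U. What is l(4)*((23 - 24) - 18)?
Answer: -76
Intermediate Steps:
l(4)*((23 - 24) - 18) = 4*((23 - 24) - 18) = 4*(-1 - 18) = 4*(-19) = -76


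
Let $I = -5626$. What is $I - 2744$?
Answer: $-8370$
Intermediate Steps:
$I - 2744 = -5626 - 2744 = -8370$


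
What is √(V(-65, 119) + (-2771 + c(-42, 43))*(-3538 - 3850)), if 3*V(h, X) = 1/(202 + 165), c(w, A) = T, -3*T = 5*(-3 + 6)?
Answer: √24861136983789/1101 ≈ 4528.7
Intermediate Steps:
T = -5 (T = -5*(-3 + 6)/3 = -5*3/3 = -⅓*15 = -5)
c(w, A) = -5
V(h, X) = 1/1101 (V(h, X) = 1/(3*(202 + 165)) = (⅓)/367 = (⅓)*(1/367) = 1/1101)
√(V(-65, 119) + (-2771 + c(-42, 43))*(-3538 - 3850)) = √(1/1101 + (-2771 - 5)*(-3538 - 3850)) = √(1/1101 - 2776*(-7388)) = √(1/1101 + 20509088) = √(22580505889/1101) = √24861136983789/1101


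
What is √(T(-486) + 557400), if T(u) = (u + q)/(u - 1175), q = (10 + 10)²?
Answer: √1537822708246/1661 ≈ 746.59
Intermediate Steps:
q = 400 (q = 20² = 400)
T(u) = (400 + u)/(-1175 + u) (T(u) = (u + 400)/(u - 1175) = (400 + u)/(-1175 + u))
√(T(-486) + 557400) = √((400 - 486)/(-1175 - 486) + 557400) = √(-86/(-1661) + 557400) = √(-1/1661*(-86) + 557400) = √(86/1661 + 557400) = √(925841486/1661) = √1537822708246/1661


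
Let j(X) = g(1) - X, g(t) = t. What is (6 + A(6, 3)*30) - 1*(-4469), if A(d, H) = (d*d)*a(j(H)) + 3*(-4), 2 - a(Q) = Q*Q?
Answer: 1955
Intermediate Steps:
j(X) = 1 - X
a(Q) = 2 - Q**2 (a(Q) = 2 - Q*Q = 2 - Q**2)
A(d, H) = -12 + d**2*(2 - (1 - H)**2) (A(d, H) = (d*d)*(2 - (1 - H)**2) + 3*(-4) = d**2*(2 - (1 - H)**2) - 12 = -12 + d**2*(2 - (1 - H)**2))
(6 + A(6, 3)*30) - 1*(-4469) = (6 + (-12 + 6**2*(2 - (-1 + 3)**2))*30) - 1*(-4469) = (6 + (-12 + 36*(2 - 1*2**2))*30) + 4469 = (6 + (-12 + 36*(2 - 1*4))*30) + 4469 = (6 + (-12 + 36*(2 - 4))*30) + 4469 = (6 + (-12 + 36*(-2))*30) + 4469 = (6 + (-12 - 72)*30) + 4469 = (6 - 84*30) + 4469 = (6 - 2520) + 4469 = -2514 + 4469 = 1955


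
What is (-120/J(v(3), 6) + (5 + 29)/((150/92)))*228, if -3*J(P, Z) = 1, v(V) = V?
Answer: 2170864/25 ≈ 86835.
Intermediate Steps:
J(P, Z) = -⅓ (J(P, Z) = -⅓*1 = -⅓)
(-120/J(v(3), 6) + (5 + 29)/((150/92)))*228 = (-120/(-⅓) + (5 + 29)/((150/92)))*228 = (-120*(-3) + 34/((150*(1/92))))*228 = (360 + 34/(75/46))*228 = (360 + 34*(46/75))*228 = (360 + 1564/75)*228 = (28564/75)*228 = 2170864/25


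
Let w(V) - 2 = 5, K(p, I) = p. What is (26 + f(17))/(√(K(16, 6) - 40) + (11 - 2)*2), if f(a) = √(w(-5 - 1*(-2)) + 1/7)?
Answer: 39/29 + 15*√14/406 - 13*I*√6/87 - 5*I*√21/609 ≈ 1.4831 - 0.40364*I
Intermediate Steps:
w(V) = 7 (w(V) = 2 + 5 = 7)
f(a) = 5*√14/7 (f(a) = √(7 + 1/7) = √(7 + ⅐) = √(50/7) = 5*√14/7)
(26 + f(17))/(√(K(16, 6) - 40) + (11 - 2)*2) = (26 + 5*√14/7)/(√(16 - 40) + (11 - 2)*2) = (26 + 5*√14/7)/(√(-24) + 9*2) = (26 + 5*√14/7)/(2*I*√6 + 18) = (26 + 5*√14/7)/(18 + 2*I*√6)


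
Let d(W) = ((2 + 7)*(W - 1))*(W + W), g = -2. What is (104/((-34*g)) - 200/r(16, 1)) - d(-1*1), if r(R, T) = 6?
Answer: -3458/51 ≈ -67.804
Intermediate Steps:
d(W) = 2*W*(-9 + 9*W) (d(W) = (9*(-1 + W))*(2*W) = (-9 + 9*W)*(2*W) = 2*W*(-9 + 9*W))
(104/((-34*g)) - 200/r(16, 1)) - d(-1*1) = (104/((-34*(-2))) - 200/6) - 18*(-1*1)*(-1 - 1*1) = (104/68 - 200*⅙) - 18*(-1)*(-1 - 1) = (104*(1/68) - 100/3) - 18*(-1)*(-2) = (26/17 - 100/3) - 1*36 = -1622/51 - 36 = -3458/51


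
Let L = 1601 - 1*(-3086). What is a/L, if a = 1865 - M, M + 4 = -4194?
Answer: 141/109 ≈ 1.2936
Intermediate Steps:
M = -4198 (M = -4 - 4194 = -4198)
L = 4687 (L = 1601 + 3086 = 4687)
a = 6063 (a = 1865 - 1*(-4198) = 1865 + 4198 = 6063)
a/L = 6063/4687 = 6063*(1/4687) = 141/109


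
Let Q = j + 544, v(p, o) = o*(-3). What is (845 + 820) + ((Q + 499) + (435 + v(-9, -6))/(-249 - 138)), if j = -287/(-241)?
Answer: 84189644/31089 ≈ 2708.0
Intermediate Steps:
v(p, o) = -3*o
j = 287/241 (j = -287*(-1/241) = 287/241 ≈ 1.1909)
Q = 131391/241 (Q = 287/241 + 544 = 131391/241 ≈ 545.19)
(845 + 820) + ((Q + 499) + (435 + v(-9, -6))/(-249 - 138)) = (845 + 820) + ((131391/241 + 499) + (435 - 3*(-6))/(-249 - 138)) = 1665 + (251650/241 + (435 + 18)/(-387)) = 1665 + (251650/241 + 453*(-1/387)) = 1665 + (251650/241 - 151/129) = 1665 + 32426459/31089 = 84189644/31089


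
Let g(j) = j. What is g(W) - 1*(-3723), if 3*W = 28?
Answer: 11197/3 ≈ 3732.3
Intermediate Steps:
W = 28/3 (W = (⅓)*28 = 28/3 ≈ 9.3333)
g(W) - 1*(-3723) = 28/3 - 1*(-3723) = 28/3 + 3723 = 11197/3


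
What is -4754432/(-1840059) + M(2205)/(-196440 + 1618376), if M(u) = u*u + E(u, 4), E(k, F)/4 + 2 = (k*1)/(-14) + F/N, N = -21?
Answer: 109940148641647/18315122939568 ≈ 6.0027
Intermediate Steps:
E(k, F) = -8 - 4*F/21 - 2*k/7 (E(k, F) = -8 + 4*((k*1)/(-14) + F/(-21)) = -8 + 4*(k*(-1/14) + F*(-1/21)) = -8 + 4*(-k/14 - F/21) = -8 + (-4*F/21 - 2*k/7) = -8 - 4*F/21 - 2*k/7)
M(u) = -184/21 + u² - 2*u/7 (M(u) = u*u + (-8 - 4/21*4 - 2*u/7) = u² + (-8 - 16/21 - 2*u/7) = u² + (-184/21 - 2*u/7) = -184/21 + u² - 2*u/7)
-4754432/(-1840059) + M(2205)/(-196440 + 1618376) = -4754432/(-1840059) + (-184/21 + 2205² - 2/7*2205)/(-196440 + 1618376) = -4754432*(-1/1840059) + (-184/21 + 4862025 - 630)/1421936 = 4754432/1840059 + (102089111/21)*(1/1421936) = 4754432/1840059 + 102089111/29860656 = 109940148641647/18315122939568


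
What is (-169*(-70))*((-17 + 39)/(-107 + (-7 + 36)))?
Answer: -10010/3 ≈ -3336.7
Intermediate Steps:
(-169*(-70))*((-17 + 39)/(-107 + (-7 + 36))) = 11830*(22/(-107 + 29)) = 11830*(22/(-78)) = 11830*(22*(-1/78)) = 11830*(-11/39) = -10010/3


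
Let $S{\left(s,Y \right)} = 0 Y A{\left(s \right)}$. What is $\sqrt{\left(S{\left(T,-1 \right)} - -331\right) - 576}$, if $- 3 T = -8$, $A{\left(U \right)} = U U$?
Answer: $7 i \sqrt{5} \approx 15.652 i$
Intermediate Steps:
$A{\left(U \right)} = U^{2}$
$T = \frac{8}{3}$ ($T = \left(- \frac{1}{3}\right) \left(-8\right) = \frac{8}{3} \approx 2.6667$)
$S{\left(s,Y \right)} = 0$ ($S{\left(s,Y \right)} = 0 Y s^{2} = 0 s^{2} = 0$)
$\sqrt{\left(S{\left(T,-1 \right)} - -331\right) - 576} = \sqrt{\left(0 - -331\right) - 576} = \sqrt{\left(0 + 331\right) - 576} = \sqrt{331 - 576} = \sqrt{-245} = 7 i \sqrt{5}$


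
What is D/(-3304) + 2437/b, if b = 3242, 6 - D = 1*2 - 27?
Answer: 3975673/5355784 ≈ 0.74231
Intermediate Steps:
D = 31 (D = 6 - (1*2 - 27) = 6 - (2 - 27) = 6 - 1*(-25) = 6 + 25 = 31)
D/(-3304) + 2437/b = 31/(-3304) + 2437/3242 = 31*(-1/3304) + 2437*(1/3242) = -31/3304 + 2437/3242 = 3975673/5355784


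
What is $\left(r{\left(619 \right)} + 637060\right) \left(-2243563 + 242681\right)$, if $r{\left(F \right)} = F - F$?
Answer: $-1274681886920$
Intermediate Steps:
$r{\left(F \right)} = 0$
$\left(r{\left(619 \right)} + 637060\right) \left(-2243563 + 242681\right) = \left(0 + 637060\right) \left(-2243563 + 242681\right) = 637060 \left(-2000882\right) = -1274681886920$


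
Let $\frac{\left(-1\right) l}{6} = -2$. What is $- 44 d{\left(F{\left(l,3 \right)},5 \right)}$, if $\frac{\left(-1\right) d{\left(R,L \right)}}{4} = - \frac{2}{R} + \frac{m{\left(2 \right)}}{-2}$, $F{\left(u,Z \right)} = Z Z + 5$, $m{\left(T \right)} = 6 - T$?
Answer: $- \frac{2640}{7} \approx -377.14$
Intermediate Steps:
$l = 12$ ($l = \left(-6\right) \left(-2\right) = 12$)
$F{\left(u,Z \right)} = 5 + Z^{2}$ ($F{\left(u,Z \right)} = Z^{2} + 5 = 5 + Z^{2}$)
$d{\left(R,L \right)} = 8 + \frac{8}{R}$ ($d{\left(R,L \right)} = - 4 \left(- \frac{2}{R} + \frac{6 - 2}{-2}\right) = - 4 \left(- \frac{2}{R} + \left(6 - 2\right) \left(- \frac{1}{2}\right)\right) = - 4 \left(- \frac{2}{R} + 4 \left(- \frac{1}{2}\right)\right) = - 4 \left(- \frac{2}{R} - 2\right) = - 4 \left(-2 - \frac{2}{R}\right) = 8 + \frac{8}{R}$)
$- 44 d{\left(F{\left(l,3 \right)},5 \right)} = - 44 \left(8 + \frac{8}{5 + 3^{2}}\right) = - 44 \left(8 + \frac{8}{5 + 9}\right) = - 44 \left(8 + \frac{8}{14}\right) = - 44 \left(8 + 8 \cdot \frac{1}{14}\right) = - 44 \left(8 + \frac{4}{7}\right) = \left(-44\right) \frac{60}{7} = - \frac{2640}{7}$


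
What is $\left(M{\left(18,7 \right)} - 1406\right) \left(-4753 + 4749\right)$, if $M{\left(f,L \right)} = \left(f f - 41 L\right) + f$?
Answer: $5404$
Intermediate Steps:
$M{\left(f,L \right)} = f + f^{2} - 41 L$ ($M{\left(f,L \right)} = \left(f^{2} - 41 L\right) + f = f + f^{2} - 41 L$)
$\left(M{\left(18,7 \right)} - 1406\right) \left(-4753 + 4749\right) = \left(\left(18 + 18^{2} - 287\right) - 1406\right) \left(-4753 + 4749\right) = \left(\left(18 + 324 - 287\right) - 1406\right) \left(-4\right) = \left(55 - 1406\right) \left(-4\right) = \left(-1351\right) \left(-4\right) = 5404$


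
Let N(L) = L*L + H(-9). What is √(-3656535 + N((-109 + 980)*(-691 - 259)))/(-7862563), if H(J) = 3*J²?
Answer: -8*√10697966347/7862563 ≈ -0.10524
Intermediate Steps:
N(L) = 243 + L² (N(L) = L*L + 3*(-9)² = L² + 3*81 = L² + 243 = 243 + L²)
√(-3656535 + N((-109 + 980)*(-691 - 259)))/(-7862563) = √(-3656535 + (243 + ((-109 + 980)*(-691 - 259))²))/(-7862563) = √(-3656535 + (243 + (871*(-950))²))*(-1/7862563) = √(-3656535 + (243 + (-827450)²))*(-1/7862563) = √(-3656535 + (243 + 684673502500))*(-1/7862563) = √(-3656535 + 684673502743)*(-1/7862563) = √684669846208*(-1/7862563) = (8*√10697966347)*(-1/7862563) = -8*√10697966347/7862563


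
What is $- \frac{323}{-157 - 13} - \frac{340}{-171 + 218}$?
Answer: $- \frac{2507}{470} \approx -5.334$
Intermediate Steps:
$- \frac{323}{-157 - 13} - \frac{340}{-171 + 218} = - \frac{323}{-157 - 13} - \frac{340}{47} = - \frac{323}{-170} - \frac{340}{47} = \left(-323\right) \left(- \frac{1}{170}\right) - \frac{340}{47} = \frac{19}{10} - \frac{340}{47} = - \frac{2507}{470}$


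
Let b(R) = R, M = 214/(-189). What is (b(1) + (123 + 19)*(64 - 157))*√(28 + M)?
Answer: -13205*√106638/63 ≈ -68447.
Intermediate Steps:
M = -214/189 (M = 214*(-1/189) = -214/189 ≈ -1.1323)
(b(1) + (123 + 19)*(64 - 157))*√(28 + M) = (1 + (123 + 19)*(64 - 157))*√(28 - 214/189) = (1 + 142*(-93))*√(5078/189) = (1 - 13206)*(√106638/63) = -13205*√106638/63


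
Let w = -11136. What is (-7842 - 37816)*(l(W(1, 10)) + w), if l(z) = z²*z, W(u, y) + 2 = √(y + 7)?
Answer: 513469868 - 1324082*√17 ≈ 5.0801e+8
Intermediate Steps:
W(u, y) = -2 + √(7 + y) (W(u, y) = -2 + √(y + 7) = -2 + √(7 + y))
l(z) = z³
(-7842 - 37816)*(l(W(1, 10)) + w) = (-7842 - 37816)*((-2 + √(7 + 10))³ - 11136) = -45658*((-2 + √17)³ - 11136) = -45658*(-11136 + (-2 + √17)³) = 508447488 - 45658*(-2 + √17)³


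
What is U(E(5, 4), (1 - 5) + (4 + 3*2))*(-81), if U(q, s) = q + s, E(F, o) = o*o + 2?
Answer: -1944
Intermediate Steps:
E(F, o) = 2 + o**2 (E(F, o) = o**2 + 2 = 2 + o**2)
U(E(5, 4), (1 - 5) + (4 + 3*2))*(-81) = ((2 + 4**2) + ((1 - 5) + (4 + 3*2)))*(-81) = ((2 + 16) + (-4 + (4 + 6)))*(-81) = (18 + (-4 + 10))*(-81) = (18 + 6)*(-81) = 24*(-81) = -1944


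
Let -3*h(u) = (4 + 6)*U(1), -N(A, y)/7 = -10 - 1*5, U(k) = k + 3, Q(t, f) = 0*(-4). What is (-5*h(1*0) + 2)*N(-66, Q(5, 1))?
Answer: 7210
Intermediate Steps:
Q(t, f) = 0
U(k) = 3 + k
N(A, y) = 105 (N(A, y) = -7*(-10 - 1*5) = -7*(-10 - 5) = -7*(-15) = 105)
h(u) = -40/3 (h(u) = -(4 + 6)*(3 + 1)/3 = -10*4/3 = -⅓*40 = -40/3)
(-5*h(1*0) + 2)*N(-66, Q(5, 1)) = (-5*(-40/3) + 2)*105 = (200/3 + 2)*105 = (206/3)*105 = 7210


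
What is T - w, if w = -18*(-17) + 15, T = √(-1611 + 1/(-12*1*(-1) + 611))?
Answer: -321 + 2*I*√156318799/623 ≈ -321.0 + 40.137*I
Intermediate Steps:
T = 2*I*√156318799/623 (T = √(-1611 + 1/(-12*(-1) + 611)) = √(-1611 + 1/(12 + 611)) = √(-1611 + 1/623) = √(-1003652/623) = 2*I*√156318799/623 ≈ 40.137*I)
w = 321 (w = 306 + 15 = 321)
T - w = 2*I*√156318799/623 - 1*321 = 2*I*√156318799/623 - 321 = -321 + 2*I*√156318799/623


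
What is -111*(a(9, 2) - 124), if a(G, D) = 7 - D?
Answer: 13209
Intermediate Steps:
-111*(a(9, 2) - 124) = -111*((7 - 1*2) - 124) = -111*((7 - 2) - 124) = -111*(5 - 124) = -111*(-119) = 13209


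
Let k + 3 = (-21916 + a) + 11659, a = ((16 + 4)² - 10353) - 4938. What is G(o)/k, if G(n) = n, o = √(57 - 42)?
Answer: -√15/25151 ≈ -0.00015399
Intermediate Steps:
o = √15 ≈ 3.8730
a = -14891 (a = (20² - 10353) - 4938 = (400 - 10353) - 4938 = -9953 - 4938 = -14891)
k = -25151 (k = -3 + ((-21916 - 14891) + 11659) = -3 + (-36807 + 11659) = -3 - 25148 = -25151)
G(o)/k = √15/(-25151) = √15*(-1/25151) = -√15/25151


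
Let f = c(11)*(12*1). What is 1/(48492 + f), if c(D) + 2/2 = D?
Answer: 1/48612 ≈ 2.0571e-5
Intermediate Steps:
c(D) = -1 + D
f = 120 (f = (-1 + 11)*(12*1) = 10*12 = 120)
1/(48492 + f) = 1/(48492 + 120) = 1/48612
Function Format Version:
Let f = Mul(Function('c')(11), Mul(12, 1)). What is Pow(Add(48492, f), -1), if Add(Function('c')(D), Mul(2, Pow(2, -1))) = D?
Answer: Rational(1, 48612) ≈ 2.0571e-5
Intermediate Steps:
Function('c')(D) = Add(-1, D)
f = 120 (f = Mul(Add(-1, 11), Mul(12, 1)) = Mul(10, 12) = 120)
Pow(Add(48492, f), -1) = Pow(Add(48492, 120), -1) = Pow(48612, -1) = Rational(1, 48612)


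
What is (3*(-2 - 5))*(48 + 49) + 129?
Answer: -1908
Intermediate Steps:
(3*(-2 - 5))*(48 + 49) + 129 = (3*(-7))*97 + 129 = -21*97 + 129 = -2037 + 129 = -1908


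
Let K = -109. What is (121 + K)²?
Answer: 144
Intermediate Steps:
(121 + K)² = (121 - 109)² = 12² = 144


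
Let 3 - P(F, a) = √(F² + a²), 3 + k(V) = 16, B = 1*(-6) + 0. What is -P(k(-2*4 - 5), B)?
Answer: -3 + √205 ≈ 11.318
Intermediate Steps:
B = -6 (B = -6 + 0 = -6)
k(V) = 13 (k(V) = -3 + 16 = 13)
P(F, a) = 3 - √(F² + a²)
-P(k(-2*4 - 5), B) = -(3 - √(13² + (-6)²)) = -(3 - √(169 + 36)) = -(3 - √205) = -3 + √205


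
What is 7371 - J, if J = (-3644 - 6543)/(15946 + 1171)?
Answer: 126179594/17117 ≈ 7371.6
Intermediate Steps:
J = -10187/17117 ≈ -0.59514
7371 - J = 7371 - 1*(-10187/17117) = 7371 + 10187/17117 = 126179594/17117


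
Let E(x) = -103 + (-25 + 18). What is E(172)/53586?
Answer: -55/26793 ≈ -0.0020528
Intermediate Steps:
E(x) = -110 (E(x) = -103 - 7 = -110)
E(172)/53586 = -110/53586 = -110*1/53586 = -55/26793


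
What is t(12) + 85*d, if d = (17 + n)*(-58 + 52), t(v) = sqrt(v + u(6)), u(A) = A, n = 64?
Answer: -41310 + 3*sqrt(2) ≈ -41306.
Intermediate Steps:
t(v) = sqrt(6 + v) (t(v) = sqrt(v + 6) = sqrt(6 + v))
d = -486 (d = (17 + 64)*(-58 + 52) = 81*(-6) = -486)
t(12) + 85*d = sqrt(6 + 12) + 85*(-486) = sqrt(18) - 41310 = 3*sqrt(2) - 41310 = -41310 + 3*sqrt(2)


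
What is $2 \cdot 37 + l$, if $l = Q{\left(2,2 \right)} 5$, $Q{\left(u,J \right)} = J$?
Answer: $84$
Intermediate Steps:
$l = 10$ ($l = 2 \cdot 5 = 10$)
$2 \cdot 37 + l = 2 \cdot 37 + 10 = 74 + 10 = 84$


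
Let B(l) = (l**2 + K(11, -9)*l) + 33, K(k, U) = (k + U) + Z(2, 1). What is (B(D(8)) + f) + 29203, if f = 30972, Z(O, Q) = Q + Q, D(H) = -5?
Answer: 60213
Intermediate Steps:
Z(O, Q) = 2*Q
K(k, U) = 2 + U + k (K(k, U) = (k + U) + 2*1 = (U + k) + 2 = 2 + U + k)
B(l) = 33 + l**2 + 4*l (B(l) = (l**2 + (2 - 9 + 11)*l) + 33 = (l**2 + 4*l) + 33 = 33 + l**2 + 4*l)
(B(D(8)) + f) + 29203 = ((33 + (-5)**2 + 4*(-5)) + 30972) + 29203 = ((33 + 25 - 20) + 30972) + 29203 = (38 + 30972) + 29203 = 31010 + 29203 = 60213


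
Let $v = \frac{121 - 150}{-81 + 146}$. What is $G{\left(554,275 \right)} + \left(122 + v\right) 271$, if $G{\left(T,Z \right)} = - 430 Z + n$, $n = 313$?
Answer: $- \frac{5524734}{65} \approx -84996.0$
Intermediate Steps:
$v = - \frac{29}{65} \approx -0.44615$
$G{\left(T,Z \right)} = 313 - 430 Z$ ($G{\left(T,Z \right)} = - 430 Z + 313 = 313 - 430 Z$)
$G{\left(554,275 \right)} + \left(122 + v\right) 271 = \left(313 - 118250\right) + \left(122 - \frac{29}{65}\right) 271 = \left(313 - 118250\right) + \frac{7901}{65} \cdot 271 = -117937 + \frac{2141171}{65} = - \frac{5524734}{65}$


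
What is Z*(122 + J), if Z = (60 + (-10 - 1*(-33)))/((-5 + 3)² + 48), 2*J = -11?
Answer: 19339/104 ≈ 185.95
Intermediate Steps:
J = -11/2 (J = (½)*(-11) = -11/2 ≈ -5.5000)
Z = 83/52 (Z = (60 + (-10 + 33))/((-2)² + 48) = (60 + 23)/(4 + 48) = 83/52 ≈ 1.5962)
Z*(122 + J) = 83*(122 - 11/2)/52 = (83/52)*(233/2) = 19339/104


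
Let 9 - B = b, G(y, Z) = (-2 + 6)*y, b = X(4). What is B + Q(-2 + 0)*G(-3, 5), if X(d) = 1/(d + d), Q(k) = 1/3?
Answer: 39/8 ≈ 4.8750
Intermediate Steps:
Q(k) = ⅓
X(d) = 1/(2*d)
b = ⅛ (b = (½)/4 = (½)*(¼) = ⅛ ≈ 0.12500)
G(y, Z) = 4*y
B = 71/8 (B = 9 - 1*⅛ = 9 - ⅛ = 71/8 ≈ 8.8750)
B + Q(-2 + 0)*G(-3, 5) = 71/8 + (4*(-3))/3 = 71/8 + (⅓)*(-12) = 71/8 - 4 = 39/8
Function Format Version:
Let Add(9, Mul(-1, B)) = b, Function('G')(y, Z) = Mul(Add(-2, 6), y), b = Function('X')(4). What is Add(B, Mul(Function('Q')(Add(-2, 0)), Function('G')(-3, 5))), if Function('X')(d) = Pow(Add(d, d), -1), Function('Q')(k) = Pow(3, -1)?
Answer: Rational(39, 8) ≈ 4.8750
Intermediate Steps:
Function('Q')(k) = Rational(1, 3)
Function('X')(d) = Mul(Rational(1, 2), Pow(d, -1)) (Function('X')(d) = Pow(Mul(2, d), -1) = Mul(Rational(1, 2), Pow(d, -1)))
b = Rational(1, 8) (b = Mul(Rational(1, 2), Pow(4, -1)) = Mul(Rational(1, 2), Rational(1, 4)) = Rational(1, 8) ≈ 0.12500)
Function('G')(y, Z) = Mul(4, y)
B = Rational(71, 8) (B = Add(9, Mul(-1, Rational(1, 8))) = Add(9, Rational(-1, 8)) = Rational(71, 8) ≈ 8.8750)
Add(B, Mul(Function('Q')(Add(-2, 0)), Function('G')(-3, 5))) = Add(Rational(71, 8), Mul(Rational(1, 3), Mul(4, -3))) = Add(Rational(71, 8), Mul(Rational(1, 3), -12)) = Add(Rational(71, 8), -4) = Rational(39, 8)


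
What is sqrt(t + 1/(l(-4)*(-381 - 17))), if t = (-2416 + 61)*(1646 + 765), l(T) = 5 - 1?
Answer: I*sqrt(3597611454878)/796 ≈ 2382.8*I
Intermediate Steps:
l(T) = 4
t = -5677905 (t = -2355*2411 = -5677905)
sqrt(t + 1/(l(-4)*(-381 - 17))) = sqrt(-5677905 + 1/(4*(-381 - 17))) = sqrt(-5677905 + (1/4)/(-398)) = sqrt(-5677905 + (1/4)*(-1/398)) = sqrt(-5677905 - 1/1592) = sqrt(-9039224761/1592) = I*sqrt(3597611454878)/796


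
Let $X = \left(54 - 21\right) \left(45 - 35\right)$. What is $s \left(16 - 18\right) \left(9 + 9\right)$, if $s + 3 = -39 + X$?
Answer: $-10368$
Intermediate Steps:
$X = 330$ ($X = 33 \cdot 10 = 330$)
$s = 288$ ($s = -3 + \left(-39 + 330\right) = -3 + 291 = 288$)
$s \left(16 - 18\right) \left(9 + 9\right) = 288 \left(16 - 18\right) \left(9 + 9\right) = 288 \left(\left(-2\right) 18\right) = 288 \left(-36\right) = -10368$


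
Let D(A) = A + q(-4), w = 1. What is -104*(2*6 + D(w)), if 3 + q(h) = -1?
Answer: -936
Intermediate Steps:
q(h) = -4 (q(h) = -3 - 1 = -4)
D(A) = -4 + A (D(A) = A - 4 = -4 + A)
-104*(2*6 + D(w)) = -104*(2*6 + (-4 + 1)) = -104*(12 - 3) = -104*9 = -936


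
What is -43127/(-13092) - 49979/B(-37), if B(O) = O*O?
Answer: -595284205/17922948 ≈ -33.214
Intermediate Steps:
B(O) = O²
-43127/(-13092) - 49979/B(-37) = -43127/(-13092) - 49979/((-37)²) = -43127*(-1/13092) - 49979/1369 = 43127/13092 - 49979*1/1369 = 43127/13092 - 49979/1369 = -595284205/17922948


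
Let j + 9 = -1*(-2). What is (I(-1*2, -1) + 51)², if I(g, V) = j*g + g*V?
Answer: 4489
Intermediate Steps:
j = -7 (j = -9 - 1*(-2) = -9 + 2 = -7)
I(g, V) = -7*g + V*g (I(g, V) = -7*g + g*V = -7*g + V*g)
(I(-1*2, -1) + 51)² = ((-1*2)*(-7 - 1) + 51)² = (-2*(-8) + 51)² = (16 + 51)² = 67² = 4489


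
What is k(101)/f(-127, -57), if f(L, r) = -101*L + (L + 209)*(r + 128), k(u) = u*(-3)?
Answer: -303/18649 ≈ -0.016248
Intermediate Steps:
k(u) = -3*u
f(L, r) = -101*L + (128 + r)*(209 + L) (f(L, r) = -101*L + (209 + L)*(128 + r) = -101*L + (128 + r)*(209 + L))
k(101)/f(-127, -57) = (-3*101)/(26752 + 27*(-127) + 209*(-57) - 127*(-57)) = -303/(26752 - 3429 - 11913 + 7239) = -303/18649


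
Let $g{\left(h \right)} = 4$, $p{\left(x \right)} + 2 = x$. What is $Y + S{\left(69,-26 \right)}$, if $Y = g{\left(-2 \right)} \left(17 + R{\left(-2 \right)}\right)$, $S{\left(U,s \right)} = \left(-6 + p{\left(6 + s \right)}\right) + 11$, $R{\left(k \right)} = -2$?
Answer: $43$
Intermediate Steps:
$p{\left(x \right)} = -2 + x$
$S{\left(U,s \right)} = 9 + s$ ($S{\left(U,s \right)} = \left(-6 + \left(-2 + \left(6 + s\right)\right)\right) + 11 = \left(-6 + \left(4 + s\right)\right) + 11 = \left(-2 + s\right) + 11 = 9 + s$)
$Y = 60$ ($Y = 4 \left(17 - 2\right) = 4 \cdot 15 = 60$)
$Y + S{\left(69,-26 \right)} = 60 + \left(9 - 26\right) = 60 - 17 = 43$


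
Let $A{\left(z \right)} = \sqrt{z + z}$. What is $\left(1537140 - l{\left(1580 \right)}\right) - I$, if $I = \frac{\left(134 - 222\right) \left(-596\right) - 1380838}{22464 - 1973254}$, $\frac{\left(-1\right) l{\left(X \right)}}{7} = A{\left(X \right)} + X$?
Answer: $\frac{302021174961}{195079} + 14 \sqrt{790} \approx 1.5486 \cdot 10^{6}$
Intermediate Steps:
$A{\left(z \right)} = \sqrt{2} \sqrt{z}$ ($A{\left(z \right)} = \sqrt{2 z} = \sqrt{2} \sqrt{z}$)
$l{\left(X \right)} = - 7 X - 7 \sqrt{2} \sqrt{X}$ ($l{\left(X \right)} = - 7 \left(\sqrt{2} \sqrt{X} + X\right) = - 7 \left(X + \sqrt{2} \sqrt{X}\right) = - 7 X - 7 \sqrt{2} \sqrt{X}$)
$I = \frac{132839}{195079}$ ($I = \frac{\left(-88\right) \left(-596\right) - 1380838}{-1950790} = \left(52448 - 1380838\right) \left(- \frac{1}{1950790}\right) = \left(-1328390\right) \left(- \frac{1}{1950790}\right) = \frac{132839}{195079} \approx 0.68095$)
$\left(1537140 - l{\left(1580 \right)}\right) - I = \left(1537140 - \left(\left(-7\right) 1580 - 7 \sqrt{2} \sqrt{1580}\right)\right) - \frac{132839}{195079} = \left(1537140 - \left(-11060 - 7 \sqrt{2} \cdot 2 \sqrt{395}\right)\right) - \frac{132839}{195079} = \left(1537140 - \left(-11060 - 14 \sqrt{790}\right)\right) - \frac{132839}{195079} = \left(1537140 + \left(11060 + 14 \sqrt{790}\right)\right) - \frac{132839}{195079} = \left(1548200 + 14 \sqrt{790}\right) - \frac{132839}{195079} = \frac{302021174961}{195079} + 14 \sqrt{790}$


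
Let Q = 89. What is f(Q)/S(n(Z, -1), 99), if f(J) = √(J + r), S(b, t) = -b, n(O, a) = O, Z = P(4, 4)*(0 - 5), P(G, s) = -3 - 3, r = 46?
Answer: -√15/10 ≈ -0.38730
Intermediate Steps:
P(G, s) = -6
Z = 30 (Z = -6*(0 - 5) = -6*(-5) = 30)
f(J) = √(46 + J) (f(J) = √(J + 46) = √(46 + J))
f(Q)/S(n(Z, -1), 99) = √(46 + 89)/((-1*30)) = √135/(-30) = (3*√15)*(-1/30) = -√15/10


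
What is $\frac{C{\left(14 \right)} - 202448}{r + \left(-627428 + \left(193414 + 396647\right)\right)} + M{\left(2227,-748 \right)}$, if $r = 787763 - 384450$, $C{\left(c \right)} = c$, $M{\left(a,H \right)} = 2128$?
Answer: $\frac{129755109}{60991} \approx 2127.4$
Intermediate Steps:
$r = 403313$ ($r = 787763 - 384450 = 403313$)
$\frac{C{\left(14 \right)} - 202448}{r + \left(-627428 + \left(193414 + 396647\right)\right)} + M{\left(2227,-748 \right)} = \frac{14 - 202448}{403313 + \left(-627428 + \left(193414 + 396647\right)\right)} + 2128 = - \frac{202434}{403313 + \left(-627428 + 590061\right)} + 2128 = - \frac{202434}{403313 - 37367} + 2128 = - \frac{202434}{365946} + 2128 = \left(-202434\right) \frac{1}{365946} + 2128 = - \frac{33739}{60991} + 2128 = \frac{129755109}{60991}$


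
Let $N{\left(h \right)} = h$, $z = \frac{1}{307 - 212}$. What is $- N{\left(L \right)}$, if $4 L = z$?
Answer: $- \frac{1}{380} \approx -0.0026316$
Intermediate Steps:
$z = \frac{1}{95} \approx 0.010526$
$L = \frac{1}{380}$ ($L = \frac{1}{4} \cdot \frac{1}{95} = \frac{1}{380} \approx 0.0026316$)
$- N{\left(L \right)} = \left(-1\right) \frac{1}{380} = - \frac{1}{380}$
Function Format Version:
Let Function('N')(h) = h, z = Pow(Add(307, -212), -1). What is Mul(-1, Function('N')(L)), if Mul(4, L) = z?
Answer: Rational(-1, 380) ≈ -0.0026316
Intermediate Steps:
z = Rational(1, 95) (z = Pow(95, -1) = Rational(1, 95) ≈ 0.010526)
L = Rational(1, 380) (L = Mul(Rational(1, 4), Rational(1, 95)) = Rational(1, 380) ≈ 0.0026316)
Mul(-1, Function('N')(L)) = Mul(-1, Rational(1, 380)) = Rational(-1, 380)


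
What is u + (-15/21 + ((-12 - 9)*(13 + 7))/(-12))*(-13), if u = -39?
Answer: -3393/7 ≈ -484.71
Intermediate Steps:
u + (-15/21 + ((-12 - 9)*(13 + 7))/(-12))*(-13) = -39 + (-15/21 + ((-12 - 9)*(13 + 7))/(-12))*(-13) = -39 + (-15*1/21 - 21*20*(-1/12))*(-13) = -39 + (-5/7 - 420*(-1/12))*(-13) = -39 + (-5/7 + 35)*(-13) = -39 + (240/7)*(-13) = -39 - 3120/7 = -3393/7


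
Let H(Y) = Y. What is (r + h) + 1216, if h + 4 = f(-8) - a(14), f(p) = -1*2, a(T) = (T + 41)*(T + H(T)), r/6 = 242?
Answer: 1122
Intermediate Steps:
r = 1452 (r = 6*242 = 1452)
a(T) = 2*T*(41 + T) (a(T) = (T + 41)*(T + T) = (41 + T)*(2*T) = 2*T*(41 + T))
f(p) = -2
h = -1546 (h = -4 + (-2 - 2*14*(41 + 14)) = -4 + (-2 - 2*14*55) = -4 + (-2 - 1*1540) = -4 + (-2 - 1540) = -4 - 1542 = -1546)
(r + h) + 1216 = (1452 - 1546) + 1216 = -94 + 1216 = 1122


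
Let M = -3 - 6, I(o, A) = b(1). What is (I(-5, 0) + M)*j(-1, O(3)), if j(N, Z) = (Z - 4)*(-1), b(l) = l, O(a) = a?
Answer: -8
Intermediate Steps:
j(N, Z) = 4 - Z (j(N, Z) = (-4 + Z)*(-1) = 4 - Z)
I(o, A) = 1
M = -9
(I(-5, 0) + M)*j(-1, O(3)) = (1 - 9)*(4 - 1*3) = -8*(4 - 3) = -8*1 = -8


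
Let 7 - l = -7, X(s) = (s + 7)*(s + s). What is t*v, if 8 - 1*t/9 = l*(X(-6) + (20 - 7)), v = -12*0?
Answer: 0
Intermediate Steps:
X(s) = 2*s*(7 + s) (X(s) = (7 + s)*(2*s) = 2*s*(7 + s))
l = 14 (l = 7 - 1*(-7) = 7 + 7 = 14)
v = 0
t = -54 (t = 72 - 126*(2*(-6)*(7 - 6) + (20 - 7)) = 72 - 126*(2*(-6)*1 + 13) = 72 - 126*(-12 + 13) = 72 - 126 = -54)
t*v = -54*0 = 0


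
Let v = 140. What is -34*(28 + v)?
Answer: -5712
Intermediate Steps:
-34*(28 + v) = -34*(28 + 140) = -34*168 = -5712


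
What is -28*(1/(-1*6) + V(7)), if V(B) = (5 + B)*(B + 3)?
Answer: -10066/3 ≈ -3355.3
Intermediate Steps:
V(B) = (3 + B)*(5 + B) (V(B) = (5 + B)*(3 + B) = (3 + B)*(5 + B))
-28*(1/(-1*6) + V(7)) = -28*(1/(-1*6) + (15 + 7² + 8*7)) = -28*(1/(-6) + (15 + 49 + 56)) = -28*(-⅙ + 120) = -28*719/6 = -10066/3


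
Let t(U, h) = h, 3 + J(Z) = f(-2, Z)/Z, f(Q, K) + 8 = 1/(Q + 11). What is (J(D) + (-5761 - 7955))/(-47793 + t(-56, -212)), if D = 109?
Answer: 2691682/9418581 ≈ 0.28578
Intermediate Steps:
f(Q, K) = -8 + 1/(11 + Q) (f(Q, K) = -8 + 1/(Q + 11) = -8 + 1/(11 + Q))
J(Z) = -3 - 71/(9*Z) (J(Z) = -3 + ((-87 - 8*(-2))/(11 - 2))/Z = -3 + ((-87 + 16)/9)/Z = -3 + ((1/9)*(-71))/Z = -3 - 71/(9*Z))
(J(D) + (-5761 - 7955))/(-47793 + t(-56, -212)) = ((-3 - 71/9/109) + (-5761 - 7955))/(-47793 - 212) = ((-3 - 71/9*1/109) - 13716)/(-48005) = ((-3 - 71/981) - 13716)*(-1/48005) = (-3014/981 - 13716)*(-1/48005) = -13458410/981*(-1/48005) = 2691682/9418581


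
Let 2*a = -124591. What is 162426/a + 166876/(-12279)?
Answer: -1077395888/66515343 ≈ -16.198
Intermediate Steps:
a = -124591/2 (a = (½)*(-124591) = -124591/2 ≈ -62296.)
162426/a + 166876/(-12279) = 162426/(-124591/2) + 166876/(-12279) = 162426*(-2/124591) + 166876*(-1/12279) = -14124/5417 - 166876/12279 = -1077395888/66515343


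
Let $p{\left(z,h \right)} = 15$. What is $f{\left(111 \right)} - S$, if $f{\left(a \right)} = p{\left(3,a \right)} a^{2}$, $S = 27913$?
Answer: $156902$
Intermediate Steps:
$f{\left(a \right)} = 15 a^{2}$
$f{\left(111 \right)} - S = 15 \cdot 111^{2} - 27913 = 15 \cdot 12321 - 27913 = 184815 - 27913 = 156902$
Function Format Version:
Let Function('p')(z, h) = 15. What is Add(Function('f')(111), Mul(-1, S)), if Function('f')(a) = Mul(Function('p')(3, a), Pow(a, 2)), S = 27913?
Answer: 156902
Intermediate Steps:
Function('f')(a) = Mul(15, Pow(a, 2))
Add(Function('f')(111), Mul(-1, S)) = Add(Mul(15, Pow(111, 2)), Mul(-1, 27913)) = Add(Mul(15, 12321), -27913) = Add(184815, -27913) = 156902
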